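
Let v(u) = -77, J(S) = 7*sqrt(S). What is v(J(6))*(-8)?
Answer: 616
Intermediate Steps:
v(J(6))*(-8) = -77*(-8) = 616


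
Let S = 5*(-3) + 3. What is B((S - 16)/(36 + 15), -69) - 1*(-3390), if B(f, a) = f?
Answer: 172862/51 ≈ 3389.4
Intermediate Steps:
S = -12 (S = -15 + 3 = -12)
B((S - 16)/(36 + 15), -69) - 1*(-3390) = (-12 - 16)/(36 + 15) - 1*(-3390) = -28/51 + 3390 = 172862/51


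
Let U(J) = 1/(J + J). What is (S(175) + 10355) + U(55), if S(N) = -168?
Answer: 1120571/110 ≈ 10187.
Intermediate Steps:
U(J) = 1/(2*J)
(S(175) + 10355) + U(55) = (-168 + 10355) + (1/2)/55 = 10187 + (1/2)*(1/55) = 10187 + 1/110 = 1120571/110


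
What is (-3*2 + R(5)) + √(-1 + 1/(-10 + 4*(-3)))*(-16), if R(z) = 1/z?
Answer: -29/5 - 8*I*√506/11 ≈ -5.8 - 16.36*I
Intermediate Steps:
R(z) = 1/z
(-3*2 + R(5)) + √(-1 + 1/(-10 + 4*(-3)))*(-16) = (-3*2 + 1/5) + √(-1 + 1/(-10 + 4*(-3)))*(-16) = (-6 + ⅕) + √(-1 + 1/(-10 - 12))*(-16) = -29/5 + √(-1 + 1/(-22))*(-16) = -29/5 + √(-1 - 1/22)*(-16) = -29/5 + √(-23/22)*(-16) = -29/5 + (I*√506/22)*(-16) = -29/5 - 8*I*√506/11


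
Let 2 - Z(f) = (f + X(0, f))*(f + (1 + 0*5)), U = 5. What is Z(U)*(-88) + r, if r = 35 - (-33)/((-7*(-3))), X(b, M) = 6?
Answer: 39680/7 ≈ 5668.6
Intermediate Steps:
Z(f) = 2 - (1 + f)*(6 + f) (Z(f) = 2 - (f + 6)*(f + (1 + 0*5)) = 2 - (6 + f)*(f + (1 + 0)) = 2 - (6 + f)*(f + 1) = 2 - (6 + f)*(1 + f) = 2 - (1 + f)*(6 + f))
r = 256/7 (r = 35 - (-33)/21 = 35 - 1*(-11/7) = 35 + 11/7 = 256/7 ≈ 36.571)
Z(U)*(-88) + r = (-4 - 1*5² - 7*5)*(-88) + 256/7 = (-4 - 1*25 - 35)*(-88) + 256/7 = (-4 - 25 - 35)*(-88) + 256/7 = -64*(-88) + 256/7 = 5632 + 256/7 = 39680/7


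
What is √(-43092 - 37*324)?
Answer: 18*I*√170 ≈ 234.69*I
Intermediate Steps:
√(-43092 - 37*324) = √(-43092 - 11988) = √(-55080) = 18*I*√170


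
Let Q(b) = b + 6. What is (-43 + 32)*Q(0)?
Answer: -66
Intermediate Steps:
Q(b) = 6 + b
(-43 + 32)*Q(0) = (-43 + 32)*(6 + 0) = -11*6 = -66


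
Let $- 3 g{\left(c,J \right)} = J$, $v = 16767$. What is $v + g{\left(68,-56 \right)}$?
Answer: $\frac{50357}{3} \approx 16786.0$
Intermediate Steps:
$g{\left(c,J \right)} = - \frac{J}{3}$
$v + g{\left(68,-56 \right)} = 16767 - - \frac{56}{3} = 16767 + \frac{56}{3} = \frac{50357}{3}$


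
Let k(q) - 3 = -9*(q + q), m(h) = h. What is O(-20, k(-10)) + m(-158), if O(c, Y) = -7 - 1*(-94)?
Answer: -71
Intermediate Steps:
k(q) = 3 - 18*q (k(q) = 3 - 9*(q + q) = 3 - 18*q)
O(c, Y) = 87 (O(c, Y) = -7 + 94 = 87)
O(-20, k(-10)) + m(-158) = 87 - 158 = -71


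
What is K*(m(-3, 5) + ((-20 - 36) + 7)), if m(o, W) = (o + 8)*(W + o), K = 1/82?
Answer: -39/82 ≈ -0.47561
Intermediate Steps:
K = 1/82 ≈ 0.012195
m(o, W) = (8 + o)*(W + o)
K*(m(-3, 5) + ((-20 - 36) + 7)) = (((-3)**2 + 8*5 + 8*(-3) + 5*(-3)) + ((-20 - 36) + 7))/82 = ((9 + 40 - 24 - 15) + (-56 + 7))/82 = (10 - 49)/82 = (1/82)*(-39) = -39/82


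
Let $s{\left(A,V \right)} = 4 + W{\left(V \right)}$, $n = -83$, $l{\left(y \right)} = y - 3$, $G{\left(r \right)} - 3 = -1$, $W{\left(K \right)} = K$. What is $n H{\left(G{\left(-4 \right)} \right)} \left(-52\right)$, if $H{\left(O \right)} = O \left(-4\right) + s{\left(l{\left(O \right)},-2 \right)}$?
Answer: $-25896$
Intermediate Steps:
$G{\left(r \right)} = 2$ ($G{\left(r \right)} = 3 - 1 = 2$)
$l{\left(y \right)} = -3 + y$
$s{\left(A,V \right)} = 4 + V$
$H{\left(O \right)} = 2 - 4 O$ ($H{\left(O \right)} = O \left(-4\right) + \left(4 - 2\right) = - 4 O + 2 = 2 - 4 O$)
$n H{\left(G{\left(-4 \right)} \right)} \left(-52\right) = - 83 \left(2 - 8\right) \left(-52\right) = \left(-83\right) \left(-6\right) \left(-52\right) = 498 \left(-52\right) = -25896$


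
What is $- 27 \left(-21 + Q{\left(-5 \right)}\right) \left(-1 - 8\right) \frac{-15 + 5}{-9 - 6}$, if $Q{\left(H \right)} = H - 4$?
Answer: $-4860$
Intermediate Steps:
$Q{\left(H \right)} = -4 + H$
$- 27 \left(-21 + Q{\left(-5 \right)}\right) \left(-1 - 8\right) \frac{-15 + 5}{-9 - 6} = - 27 \left(-21 - 9\right) \left(-1 - 8\right) \frac{-15 + 5}{-9 - 6} = - 27 \left(-21 - 9\right) \left(-9\right) \left(- \frac{10}{-15}\right) = - 27 \left(\left(-30\right) \left(-9\right)\right) \left(\left(-10\right) \left(- \frac{1}{15}\right)\right) = \left(-27\right) 270 \cdot \frac{2}{3} = \left(-7290\right) \frac{2}{3} = -4860$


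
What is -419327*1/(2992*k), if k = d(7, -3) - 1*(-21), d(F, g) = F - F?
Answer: -419327/62832 ≈ -6.6738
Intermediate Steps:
d(F, g) = 0
k = 21 (k = 0 - 1*(-21) = 0 + 21 = 21)
-419327*1/(2992*k) = -419327/(-44*21*(-68)) = -419327/((-924*(-68))) = -419327/62832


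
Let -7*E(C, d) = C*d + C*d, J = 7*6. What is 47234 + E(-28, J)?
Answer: 47570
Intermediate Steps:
J = 42
E(C, d) = -2*C*d/7 (E(C, d) = -(C*d + C*d)/7 = -2*C*d/7)
47234 + E(-28, J) = 47234 - 2/7*(-28)*42 = 47234 + 336 = 47570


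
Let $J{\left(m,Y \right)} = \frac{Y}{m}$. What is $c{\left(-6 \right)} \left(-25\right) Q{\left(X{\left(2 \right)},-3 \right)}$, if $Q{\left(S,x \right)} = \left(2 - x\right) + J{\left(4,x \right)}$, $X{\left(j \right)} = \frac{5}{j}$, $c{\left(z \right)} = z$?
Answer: $\frac{1275}{2} \approx 637.5$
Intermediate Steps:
$Q{\left(S,x \right)} = 2 - \frac{3 x}{4}$ ($Q{\left(S,x \right)} = \left(2 - x\right) + \frac{x}{4} = 2 - \frac{3 x}{4}$)
$c{\left(-6 \right)} \left(-25\right) Q{\left(X{\left(2 \right)},-3 \right)} = \left(-6\right) \left(-25\right) \left(2 - - \frac{9}{4}\right) = 150 \left(2 + \frac{9}{4}\right) = 150 \cdot \frac{17}{4} = \frac{1275}{2}$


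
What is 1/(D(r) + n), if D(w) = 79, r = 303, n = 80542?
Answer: 1/80621 ≈ 1.2404e-5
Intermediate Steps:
1/(D(r) + n) = 1/(79 + 80542) = 1/80621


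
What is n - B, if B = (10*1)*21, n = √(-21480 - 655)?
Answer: -210 + I*√22135 ≈ -210.0 + 148.78*I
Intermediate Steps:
n = I*√22135 (n = √(-22135) = I*√22135 ≈ 148.78*I)
B = 210 (B = 10*21 = 210)
n - B = I*√22135 - 1*210 = I*√22135 - 210 = -210 + I*√22135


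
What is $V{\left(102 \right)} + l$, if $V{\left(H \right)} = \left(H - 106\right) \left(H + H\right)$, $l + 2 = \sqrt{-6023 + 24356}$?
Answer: $-818 + 3 \sqrt{2037} \approx -682.6$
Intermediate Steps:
$l = -2 + 3 \sqrt{2037}$ ($l = -2 + \sqrt{-6023 + 24356} = -2 + \sqrt{18333} = -2 + 3 \sqrt{2037} \approx 133.4$)
$V{\left(H \right)} = 2 H \left(-106 + H\right)$ ($V{\left(H \right)} = \left(-106 + H\right) 2 H = 2 H \left(-106 + H\right)$)
$V{\left(102 \right)} + l = 2 \cdot 102 \left(-106 + 102\right) - \left(2 - 3 \sqrt{2037}\right) = 2 \cdot 102 \left(-4\right) - \left(2 - 3 \sqrt{2037}\right) = -816 - \left(2 - 3 \sqrt{2037}\right) = -818 + 3 \sqrt{2037}$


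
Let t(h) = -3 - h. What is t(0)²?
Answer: 9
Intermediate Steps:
t(0)² = (-3 - 1*0)² = (-3 + 0)² = (-3)² = 9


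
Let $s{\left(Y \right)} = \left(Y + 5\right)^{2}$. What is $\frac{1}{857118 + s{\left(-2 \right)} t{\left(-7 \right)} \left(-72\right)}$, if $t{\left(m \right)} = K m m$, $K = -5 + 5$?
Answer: $\frac{1}{857118} \approx 1.1667 \cdot 10^{-6}$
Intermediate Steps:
$s{\left(Y \right)} = \left(5 + Y\right)^{2}$
$K = 0$
$t{\left(m \right)} = 0$ ($t{\left(m \right)} = 0 m m = 0 m = 0$)
$\frac{1}{857118 + s{\left(-2 \right)} t{\left(-7 \right)} \left(-72\right)} = \frac{1}{857118 + \left(5 - 2\right)^{2} \cdot 0 \left(-72\right)} = \frac{1}{857118 + 3^{2} \cdot 0 \left(-72\right)} = \frac{1}{857118 + 9 \cdot 0 \left(-72\right)} = \frac{1}{857118 + 0 \left(-72\right)} = \frac{1}{857118 + 0} = \frac{1}{857118}$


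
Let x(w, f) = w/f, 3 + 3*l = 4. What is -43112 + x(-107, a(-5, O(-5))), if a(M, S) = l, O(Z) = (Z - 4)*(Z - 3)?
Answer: -43433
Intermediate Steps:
O(Z) = (-4 + Z)*(-3 + Z)
l = ⅓ (l = -1 + (⅓)*4 = -1 + 4/3 = ⅓ ≈ 0.33333)
a(M, S) = ⅓
-43112 + x(-107, a(-5, O(-5))) = -43112 - 107/⅓ = -43112 - 107*3 = -43112 - 321 = -43433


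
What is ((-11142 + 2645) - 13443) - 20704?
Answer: -42644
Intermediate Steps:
((-11142 + 2645) - 13443) - 20704 = (-8497 - 13443) - 20704 = -21940 - 20704 = -42644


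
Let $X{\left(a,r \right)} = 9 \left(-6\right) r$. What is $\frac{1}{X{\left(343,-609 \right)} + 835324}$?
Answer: $\frac{1}{868210} \approx 1.1518 \cdot 10^{-6}$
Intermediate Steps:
$X{\left(a,r \right)} = - 54 r$
$\frac{1}{X{\left(343,-609 \right)} + 835324} = \frac{1}{\left(-54\right) \left(-609\right) + 835324} = \frac{1}{32886 + 835324} = \frac{1}{868210}$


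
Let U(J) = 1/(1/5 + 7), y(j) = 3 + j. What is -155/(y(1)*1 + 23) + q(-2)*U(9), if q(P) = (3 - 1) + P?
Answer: -155/27 ≈ -5.7407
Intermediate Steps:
q(P) = 2 + P
U(J) = 5/36 (U(J) = 1/(⅕ + 7) = 1/(36/5) = 5/36)
-155/(y(1)*1 + 23) + q(-2)*U(9) = -155/((3 + 1)*1 + 23) + (2 - 2)*(5/36) = -155/(4*1 + 23) + 0*(5/36) = -155/(4 + 23) + 0 = -155/27 + 0 = -155/27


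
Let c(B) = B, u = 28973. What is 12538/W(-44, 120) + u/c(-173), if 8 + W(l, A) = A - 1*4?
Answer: -480005/9342 ≈ -51.381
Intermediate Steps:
W(l, A) = -12 + A (W(l, A) = -8 + (A - 1*4) = -8 + (A - 4) = -8 + (-4 + A) = -12 + A)
12538/W(-44, 120) + u/c(-173) = 12538/(-12 + 120) + 28973/(-173) = 12538/108 + 28973*(-1/173) = 12538*(1/108) - 28973/173 = 6269/54 - 28973/173 = -480005/9342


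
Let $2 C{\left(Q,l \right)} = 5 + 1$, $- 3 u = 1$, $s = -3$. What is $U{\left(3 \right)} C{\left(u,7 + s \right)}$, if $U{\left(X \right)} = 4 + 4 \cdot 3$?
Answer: $48$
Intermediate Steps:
$U{\left(X \right)} = 16$ ($U{\left(X \right)} = 4 + 12 = 16$)
$u = - \frac{1}{3}$ ($u = \left(- \frac{1}{3}\right) 1 = - \frac{1}{3} \approx -0.33333$)
$C{\left(Q,l \right)} = 3$ ($C{\left(Q,l \right)} = \frac{5 + 1}{2} = \frac{1}{2} \cdot 6 = 3$)
$U{\left(3 \right)} C{\left(u,7 + s \right)} = 16 \cdot 3 = 48$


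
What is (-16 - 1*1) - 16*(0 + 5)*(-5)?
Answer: 383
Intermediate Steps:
(-16 - 1*1) - 16*(0 + 5)*(-5) = (-16 - 1) - 80*(-5) = -17 - 16*(-25) = -17 + 400 = 383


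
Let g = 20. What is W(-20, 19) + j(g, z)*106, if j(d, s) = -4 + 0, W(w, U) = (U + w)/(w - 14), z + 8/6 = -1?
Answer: -14415/34 ≈ -423.97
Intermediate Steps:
z = -7/3 (z = -4/3 - 1 = -7/3 ≈ -2.3333)
W(w, U) = (U + w)/(-14 + w)
j(d, s) = -4
W(-20, 19) + j(g, z)*106 = (19 - 20)/(-14 - 20) - 4*106 = -1/(-34) - 424 = -1/34*(-1) - 424 = 1/34 - 424 = -14415/34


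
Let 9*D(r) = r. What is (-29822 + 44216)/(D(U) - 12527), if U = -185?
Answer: -64773/56464 ≈ -1.1472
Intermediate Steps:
D(r) = r/9
(-29822 + 44216)/(D(U) - 12527) = (-29822 + 44216)/((⅑)*(-185) - 12527) = 14394/(-185/9 - 12527) = 14394/(-112928/9) = 14394*(-9/112928) = -64773/56464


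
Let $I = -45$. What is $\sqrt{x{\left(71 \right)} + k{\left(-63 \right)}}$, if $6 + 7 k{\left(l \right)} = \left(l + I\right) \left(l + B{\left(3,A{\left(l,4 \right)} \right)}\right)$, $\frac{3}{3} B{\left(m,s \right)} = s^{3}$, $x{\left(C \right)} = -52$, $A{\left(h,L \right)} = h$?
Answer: $\frac{\sqrt{189080570}}{7} \approx 1964.4$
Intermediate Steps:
$B{\left(m,s \right)} = s^{3}$
$k{\left(l \right)} = - \frac{6}{7} + \frac{\left(-45 + l\right) \left(l + l^{3}\right)}{7}$ ($k{\left(l \right)} = - \frac{6}{7} + \frac{\left(l - 45\right) \left(l + l^{3}\right)}{7} = - \frac{6}{7} + \frac{\left(-45 + l\right) \left(l + l^{3}\right)}{7}$)
$\sqrt{x{\left(71 \right)} + k{\left(-63 \right)}} = \sqrt{-52 - \left(- \frac{2829}{7} - 2250423 - 1607445 - 567\right)} = \sqrt{-52 + \left(- \frac{6}{7} + 405 - -1607445 + \frac{1}{7} \cdot 3969 + \frac{1}{7} \cdot 15752961\right)} = \sqrt{-52 + \left(- \frac{6}{7} + 405 + 1607445 + 567 + 2250423\right)} = \sqrt{-52 + \frac{27011874}{7}} = \sqrt{\frac{27011510}{7}} = \frac{\sqrt{189080570}}{7}$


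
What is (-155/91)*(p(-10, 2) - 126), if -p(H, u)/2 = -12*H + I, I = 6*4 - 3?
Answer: 63240/91 ≈ 694.95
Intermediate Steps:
I = 21 (I = 24 - 3 = 21)
p(H, u) = -42 + 24*H (p(H, u) = -2*(-12*H + 21) = -2*(21 - 12*H) = -42 + 24*H)
(-155/91)*(p(-10, 2) - 126) = (-155/91)*((-42 + 24*(-10)) - 126) = (-155*1/91)*((-42 - 240) - 126) = -155*(-282 - 126)/91 = -155/91*(-408) = 63240/91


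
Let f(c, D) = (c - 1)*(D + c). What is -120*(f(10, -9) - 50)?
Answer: 4920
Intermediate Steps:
f(c, D) = (-1 + c)*(D + c)
-120*(f(10, -9) - 50) = -120*((10**2 - 1*(-9) - 1*10 - 9*10) - 50) = -120*((100 + 9 - 10 - 90) - 50) = -120*(9 - 50) = -120*(-41) = 4920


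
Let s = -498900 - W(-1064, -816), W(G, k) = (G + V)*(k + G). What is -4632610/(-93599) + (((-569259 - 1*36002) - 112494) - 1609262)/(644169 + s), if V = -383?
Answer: 12147198781693/241025942509 ≈ 50.398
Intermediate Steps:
W(G, k) = (-383 + G)*(G + k) (W(G, k) = (G - 383)*(k + G) = (-383 + G)*(G + k))
s = -3219260 (s = -498900 - ((-1064)**2 - 383*(-1064) - 383*(-816) - 1064*(-816)) = -498900 - (1132096 + 407512 + 312528 + 868224) = -498900 - 1*2720360 = -498900 - 2720360 = -3219260)
-4632610/(-93599) + (((-569259 - 1*36002) - 112494) - 1609262)/(644169 + s) = -4632610/(-93599) + (((-569259 - 1*36002) - 112494) - 1609262)/(644169 - 3219260) = -4632610*(-1/93599) + (((-569259 - 36002) - 112494) - 1609262)/(-2575091) = 4632610/93599 + ((-605261 - 112494) - 1609262)*(-1/2575091) = 4632610/93599 + (-717755 - 1609262)*(-1/2575091) = 4632610/93599 - 2327017*(-1/2575091) = 4632610/93599 + 2327017/2575091 = 12147198781693/241025942509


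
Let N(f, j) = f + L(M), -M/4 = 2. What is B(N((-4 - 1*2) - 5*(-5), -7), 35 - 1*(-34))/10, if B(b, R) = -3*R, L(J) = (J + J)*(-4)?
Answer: -207/10 ≈ -20.700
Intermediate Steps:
M = -8 (M = -4*2 = -8)
L(J) = -8*J (L(J) = (2*J)*(-4) = -8*J)
N(f, j) = 64 + f (N(f, j) = f - 8*(-8) = f + 64 = 64 + f)
B(N((-4 - 1*2) - 5*(-5), -7), 35 - 1*(-34))/10 = -3*(35 - 1*(-34))/10 = -3*(35 + 34)*(⅒) = -3*69*(⅒) = -207*⅒ = -207/10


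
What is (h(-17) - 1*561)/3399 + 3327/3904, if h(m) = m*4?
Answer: 8852857/13269696 ≈ 0.66715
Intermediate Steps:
h(m) = 4*m
(h(-17) - 1*561)/3399 + 3327/3904 = (4*(-17) - 1*561)/3399 + 3327/3904 = (-68 - 561)*(1/3399) + 3327*(1/3904) = -629*1/3399 + 3327/3904 = -629/3399 + 3327/3904 = 8852857/13269696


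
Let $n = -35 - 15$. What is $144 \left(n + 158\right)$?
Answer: $15552$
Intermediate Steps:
$n = -50$
$144 \left(n + 158\right) = 144 \left(-50 + 158\right) = 144 \cdot 108 = 15552$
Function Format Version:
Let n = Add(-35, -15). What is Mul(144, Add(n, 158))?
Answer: 15552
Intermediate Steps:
n = -50
Mul(144, Add(n, 158)) = Mul(144, Add(-50, 158)) = Mul(144, 108) = 15552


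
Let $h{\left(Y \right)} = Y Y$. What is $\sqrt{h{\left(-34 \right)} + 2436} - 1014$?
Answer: $-1014 + 2 \sqrt{898} \approx -954.07$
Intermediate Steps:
$h{\left(Y \right)} = Y^{2}$
$\sqrt{h{\left(-34 \right)} + 2436} - 1014 = \sqrt{\left(-34\right)^{2} + 2436} - 1014 = \sqrt{1156 + 2436} - 1014 = \sqrt{3592} - 1014 = 2 \sqrt{898} - 1014 = -1014 + 2 \sqrt{898}$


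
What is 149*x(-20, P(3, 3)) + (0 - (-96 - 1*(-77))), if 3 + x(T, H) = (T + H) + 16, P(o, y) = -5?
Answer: -1769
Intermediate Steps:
x(T, H) = 13 + H + T (x(T, H) = -3 + ((T + H) + 16) = -3 + ((H + T) + 16) = -3 + (16 + H + T) = 13 + H + T)
149*x(-20, P(3, 3)) + (0 - (-96 - 1*(-77))) = 149*(13 - 5 - 20) + (0 - (-96 - 1*(-77))) = 149*(-12) + (0 - (-96 + 77)) = -1788 + (0 - 1*(-19)) = -1788 + (0 + 19) = -1788 + 19 = -1769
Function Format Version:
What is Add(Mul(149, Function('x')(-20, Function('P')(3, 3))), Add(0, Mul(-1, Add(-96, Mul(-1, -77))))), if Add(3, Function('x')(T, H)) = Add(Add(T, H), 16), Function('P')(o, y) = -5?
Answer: -1769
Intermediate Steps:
Function('x')(T, H) = Add(13, H, T) (Function('x')(T, H) = Add(-3, Add(Add(T, H), 16)) = Add(-3, Add(Add(H, T), 16)) = Add(-3, Add(16, H, T)) = Add(13, H, T))
Add(Mul(149, Function('x')(-20, Function('P')(3, 3))), Add(0, Mul(-1, Add(-96, Mul(-1, -77))))) = Add(Mul(149, Add(13, -5, -20)), Add(0, Mul(-1, Add(-96, Mul(-1, -77))))) = Add(Mul(149, -12), Add(0, Mul(-1, Add(-96, 77)))) = Add(-1788, Add(0, Mul(-1, -19))) = Add(-1788, Add(0, 19)) = Add(-1788, 19) = -1769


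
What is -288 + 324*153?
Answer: 49284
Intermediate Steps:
-288 + 324*153 = -288 + 49572 = 49284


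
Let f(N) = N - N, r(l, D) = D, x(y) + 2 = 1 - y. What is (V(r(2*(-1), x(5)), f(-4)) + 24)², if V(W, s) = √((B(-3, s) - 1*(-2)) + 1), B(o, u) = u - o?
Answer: (24 + √6)² ≈ 699.58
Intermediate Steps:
x(y) = -1 - y (x(y) = -2 + (1 - y) = -1 - y)
f(N) = 0
V(W, s) = √(6 + s) (V(W, s) = √(((s - 1*(-3)) - 1*(-2)) + 1) = √(((s + 3) + 2) + 1) = √(((3 + s) + 2) + 1) = √((5 + s) + 1) = √(6 + s))
(V(r(2*(-1), x(5)), f(-4)) + 24)² = (√(6 + 0) + 24)² = (√6 + 24)² = (24 + √6)²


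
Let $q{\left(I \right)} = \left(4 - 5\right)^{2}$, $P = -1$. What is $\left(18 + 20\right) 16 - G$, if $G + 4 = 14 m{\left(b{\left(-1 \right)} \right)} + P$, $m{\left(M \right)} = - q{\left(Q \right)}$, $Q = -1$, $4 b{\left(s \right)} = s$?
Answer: $627$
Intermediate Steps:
$b{\left(s \right)} = \frac{s}{4}$
$q{\left(I \right)} = 1$ ($q{\left(I \right)} = \left(-1\right)^{2} = 1$)
$m{\left(M \right)} = -1$ ($m{\left(M \right)} = \left(-1\right) 1 = -1$)
$G = -19$ ($G = -4 + \left(14 \left(-1\right) - 1\right) = -4 - 15 = -19$)
$\left(18 + 20\right) 16 - G = \left(18 + 20\right) 16 - -19 = 38 \cdot 16 + 19 = 608 + 19 = 627$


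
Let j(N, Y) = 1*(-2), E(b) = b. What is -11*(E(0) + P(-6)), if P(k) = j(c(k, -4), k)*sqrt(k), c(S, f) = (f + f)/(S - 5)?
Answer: 22*I*sqrt(6) ≈ 53.889*I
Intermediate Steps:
c(S, f) = 2*f/(-5 + S) (c(S, f) = (2*f)/(-5 + S) = 2*f/(-5 + S))
j(N, Y) = -2
P(k) = -2*sqrt(k)
-11*(E(0) + P(-6)) = -11*(0 - 2*I*sqrt(6)) = -(-22)*I*sqrt(6) = 22*I*sqrt(6)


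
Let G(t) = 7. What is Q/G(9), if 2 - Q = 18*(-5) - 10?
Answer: 102/7 ≈ 14.571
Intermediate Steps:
Q = 102 (Q = 2 - (18*(-5) - 10) = 2 - (-90 - 10) = 2 - 1*(-100) = 2 + 100 = 102)
Q/G(9) = 102/7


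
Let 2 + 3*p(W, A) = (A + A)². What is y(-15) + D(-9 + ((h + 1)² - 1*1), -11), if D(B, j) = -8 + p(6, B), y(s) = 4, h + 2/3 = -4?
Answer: 2710/243 ≈ 11.152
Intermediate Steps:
h = -14/3 (h = -⅔ - 4 = -14/3 ≈ -4.6667)
p(W, A) = -⅔ + 4*A²/3 (p(W, A) = -⅔ + (A + A)²/3 = -⅔ + (2*A)²/3 = -⅔ + (4*A²)/3 = -⅔ + 4*A²/3)
D(B, j) = -26/3 + 4*B²/3 (D(B, j) = -8 + (-⅔ + 4*B²/3) = -26/3 + 4*B²/3)
y(-15) + D(-9 + ((h + 1)² - 1*1), -11) = 4 + (-26/3 + 4*(-9 + ((-14/3 + 1)² - 1*1))²/3) = 4 + (-26/3 + 4*(-9 + ((-11/3)² - 1))²/3) = 4 + (-26/3 + 4*(-9 + (121/9 - 1))²/3) = 4 + (-26/3 + 4*(-9 + 112/9)²/3) = 4 + (-26/3 + 4*(31/9)²/3) = 4 + (-26/3 + (4/3)*(961/81)) = 4 + (-26/3 + 3844/243) = 4 + 1738/243 = 2710/243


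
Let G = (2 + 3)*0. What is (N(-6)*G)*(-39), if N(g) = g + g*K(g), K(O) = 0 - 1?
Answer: 0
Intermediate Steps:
K(O) = -1
N(g) = 0 (N(g) = g + g*(-1) = g - g = 0)
G = 0 (G = 5*0 = 0)
(N(-6)*G)*(-39) = (0*0)*(-39) = 0*(-39) = 0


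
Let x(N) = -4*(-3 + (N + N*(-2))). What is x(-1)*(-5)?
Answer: -40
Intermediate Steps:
x(N) = 12 + 4*N (x(N) = -4*(-3 + (N - 2*N)) = -4*(-3 - N) = 12 + 4*N)
x(-1)*(-5) = (12 + 4*(-1))*(-5) = (12 - 4)*(-5) = 8*(-5) = -40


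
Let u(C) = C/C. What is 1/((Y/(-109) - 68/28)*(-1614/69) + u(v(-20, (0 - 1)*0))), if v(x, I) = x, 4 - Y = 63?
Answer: 17549/792269 ≈ 0.022150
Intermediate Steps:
Y = -59 (Y = 4 - 1*63 = 4 - 63 = -59)
u(C) = 1
1/((Y/(-109) - 68/28)*(-1614/69) + u(v(-20, (0 - 1)*0))) = 1/((-59/(-109) - 68/28)*(-1614/69) + 1) = 1/((-59*(-1/109) - 68*1/28)*(-1614*1/69) + 1) = 1/((59/109 - 17/7)*(-538/23) + 1) = 1/(-1440/763*(-538/23) + 1) = 1/(774720/17549 + 1) = 1/(792269/17549) = 17549/792269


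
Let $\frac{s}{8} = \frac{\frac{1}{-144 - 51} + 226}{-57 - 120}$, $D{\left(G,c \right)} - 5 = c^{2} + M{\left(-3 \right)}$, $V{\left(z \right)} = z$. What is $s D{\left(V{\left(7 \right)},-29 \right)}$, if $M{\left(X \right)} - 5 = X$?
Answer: $- \frac{298964096}{34515} \approx -8661.9$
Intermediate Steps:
$M{\left(X \right)} = 5 + X$
$D{\left(G,c \right)} = 7 + c^{2}$ ($D{\left(G,c \right)} = 5 + \left(c^{2} + \left(5 - 3\right)\right) = 5 + \left(c^{2} + 2\right) = 5 + \left(2 + c^{2}\right) = 7 + c^{2}$)
$s = - \frac{352552}{34515}$ ($s = 8 \frac{\frac{1}{-144 - 51} + 226}{-57 - 120} = 8 \frac{\frac{1}{-195} + 226}{-57 - 120} = 8 \frac{- \frac{1}{195} + 226}{-177} = 8 \cdot \frac{44069}{195} \left(- \frac{1}{177}\right) = 8 \left(- \frac{44069}{34515}\right) = - \frac{352552}{34515} \approx -10.214$)
$s D{\left(V{\left(7 \right)},-29 \right)} = - \frac{352552 \left(7 + \left(-29\right)^{2}\right)}{34515} = - \frac{352552 \left(7 + 841\right)}{34515} = \left(- \frac{352552}{34515}\right) 848 = - \frac{298964096}{34515}$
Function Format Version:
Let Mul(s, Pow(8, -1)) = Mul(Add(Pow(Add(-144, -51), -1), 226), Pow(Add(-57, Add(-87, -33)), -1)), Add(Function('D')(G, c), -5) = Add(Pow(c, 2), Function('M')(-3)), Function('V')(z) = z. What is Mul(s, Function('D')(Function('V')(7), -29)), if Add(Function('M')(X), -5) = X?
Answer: Rational(-298964096, 34515) ≈ -8661.9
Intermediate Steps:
Function('M')(X) = Add(5, X)
Function('D')(G, c) = Add(7, Pow(c, 2)) (Function('D')(G, c) = Add(5, Add(Pow(c, 2), Add(5, -3))) = Add(5, Add(Pow(c, 2), 2)) = Add(5, Add(2, Pow(c, 2))) = Add(7, Pow(c, 2)))
s = Rational(-352552, 34515) (s = Mul(8, Mul(Add(Pow(Add(-144, -51), -1), 226), Pow(Add(-57, Add(-87, -33)), -1))) = Mul(8, Mul(Add(Pow(-195, -1), 226), Pow(Add(-57, -120), -1))) = Mul(8, Mul(Add(Rational(-1, 195), 226), Pow(-177, -1))) = Mul(8, Mul(Rational(44069, 195), Rational(-1, 177))) = Mul(8, Rational(-44069, 34515)) = Rational(-352552, 34515) ≈ -10.214)
Mul(s, Function('D')(Function('V')(7), -29)) = Mul(Rational(-352552, 34515), Add(7, Pow(-29, 2))) = Mul(Rational(-352552, 34515), Add(7, 841)) = Mul(Rational(-352552, 34515), 848) = Rational(-298964096, 34515)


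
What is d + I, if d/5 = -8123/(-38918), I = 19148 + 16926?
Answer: 1403968547/38918 ≈ 36075.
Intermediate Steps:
I = 36074
d = 40615/38918 (d = 5*(-8123/(-38918)) = 5*(-8123*(-1/38918)) = 5*(8123/38918) = 40615/38918 ≈ 1.0436)
d + I = 40615/38918 + 36074 = 1403968547/38918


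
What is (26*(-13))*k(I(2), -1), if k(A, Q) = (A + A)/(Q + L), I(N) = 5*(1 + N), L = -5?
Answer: 1690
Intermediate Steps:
I(N) = 5 + 5*N
k(A, Q) = 2*A/(-5 + Q) (k(A, Q) = (A + A)/(Q - 5) = (2*A)/(-5 + Q) = 2*A/(-5 + Q))
(26*(-13))*k(I(2), -1) = (26*(-13))*(2*(5 + 5*2)/(-5 - 1)) = -676*(5 + 10)/(-6) = -676*15*(-1)/6 = -338*(-5) = 1690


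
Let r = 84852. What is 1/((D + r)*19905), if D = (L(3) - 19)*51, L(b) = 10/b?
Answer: 1/1673074965 ≈ 5.9770e-10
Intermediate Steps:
D = -799 (D = (10/3 - 19)*51 = -47/3*51 = -799)
1/((D + r)*19905) = 1/((-799 + 84852)*19905) = (1/19905)/84053 = (1/84053)*(1/19905) = 1/1673074965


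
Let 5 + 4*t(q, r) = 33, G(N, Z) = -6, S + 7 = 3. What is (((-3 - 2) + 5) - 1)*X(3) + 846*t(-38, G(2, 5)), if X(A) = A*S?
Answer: 5934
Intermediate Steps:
S = -4 (S = -7 + 3 = -4)
t(q, r) = 7 (t(q, r) = -5/4 + (¼)*33 = -5/4 + 33/4 = 7)
X(A) = -4*A (X(A) = A*(-4) = -4*A)
(((-3 - 2) + 5) - 1)*X(3) + 846*t(-38, G(2, 5)) = (((-3 - 2) + 5) - 1)*(-4*3) + 846*7 = ((-5 + 5) - 1)*(-12) + 5922 = (0 - 1)*(-12) + 5922 = -1*(-12) + 5922 = 12 + 5922 = 5934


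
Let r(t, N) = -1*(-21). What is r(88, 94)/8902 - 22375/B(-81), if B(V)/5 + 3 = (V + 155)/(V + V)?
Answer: 322675833/249256 ≈ 1294.6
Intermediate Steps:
r(t, N) = 21
B(V) = -15 + 5*(155 + V)/(2*V) (B(V) = -15 + 5*((V + 155)/(V + V)) = -15 + 5*((155 + V)/((2*V))) = -15 + 5*((155 + V)*(1/(2*V))) = -15 + 5*((155 + V)/(2*V)) = -15 + 5*(155 + V)/(2*V))
r(88, 94)/8902 - 22375/B(-81) = 21/8902 - 22375*(-162/(25*(31 - 1*(-81)))) = 21*(1/8902) - 22375*(-162/(25*(31 + 81))) = 21/8902 - 22375/((25/2)*(-1/81)*112) = 21/8902 - 22375/(-1400/81) = 21/8902 - 22375*(-81/1400) = 21/8902 + 72495/56 = 322675833/249256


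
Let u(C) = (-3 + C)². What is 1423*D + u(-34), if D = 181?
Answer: 258932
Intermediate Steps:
1423*D + u(-34) = 1423*181 + (-3 - 34)² = 257563 + (-37)² = 257563 + 1369 = 258932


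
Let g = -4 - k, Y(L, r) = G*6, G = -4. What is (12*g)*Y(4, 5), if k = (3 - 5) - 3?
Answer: -288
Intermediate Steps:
Y(L, r) = -24 (Y(L, r) = -4*6 = -24)
k = -5 (k = -2 - 3 = -5)
g = 1 (g = -4 - 1*(-5) = -4 + 5 = 1)
(12*g)*Y(4, 5) = (12*1)*(-24) = 12*(-24) = -288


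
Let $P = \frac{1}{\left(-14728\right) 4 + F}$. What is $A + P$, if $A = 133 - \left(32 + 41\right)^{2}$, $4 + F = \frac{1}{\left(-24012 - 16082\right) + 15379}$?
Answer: $- \frac{7565942082151}{1456108941} \approx -5196.0$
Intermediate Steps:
$F = - \frac{98861}{24715}$ ($F = -4 + \frac{1}{\left(-24012 - 16082\right) + 15379} = -4 + \frac{1}{-40094 + 15379} = -4 + \frac{1}{-24715} = -4 - \frac{1}{24715} = - \frac{98861}{24715} \approx -4.0$)
$P = - \frac{24715}{1456108941}$ ($P = \frac{1}{\left(-14728\right) 4 - \frac{98861}{24715}} = \frac{1}{-58912 - \frac{98861}{24715}} = \frac{1}{- \frac{1456108941}{24715}} = - \frac{24715}{1456108941} \approx -1.6973 \cdot 10^{-5}$)
$A = -5196$ ($A = 133 - 73^{2} = 133 - 5329 = -5196$)
$A + P = -5196 - \frac{24715}{1456108941} = - \frac{7565942082151}{1456108941}$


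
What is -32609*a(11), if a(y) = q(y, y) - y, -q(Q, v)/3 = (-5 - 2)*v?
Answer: -7173980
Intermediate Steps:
q(Q, v) = 21*v (q(Q, v) = -3*(-5 - 2)*v = -(-21)*v = 21*v)
a(y) = 20*y (a(y) = 21*y - y = 20*y)
-32609*a(11) = -652180*11 = -32609*220 = -7173980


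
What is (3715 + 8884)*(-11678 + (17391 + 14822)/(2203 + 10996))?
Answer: -1941577827691/13199 ≈ -1.4710e+8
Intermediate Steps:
(3715 + 8884)*(-11678 + (17391 + 14822)/(2203 + 10996)) = 12599*(-11678 + 32213/13199) = 12599*(-154105709/13199) = -1941577827691/13199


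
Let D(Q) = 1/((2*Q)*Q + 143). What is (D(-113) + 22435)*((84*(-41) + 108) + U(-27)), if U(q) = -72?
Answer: -1963530228288/25681 ≈ -7.6458e+7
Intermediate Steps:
D(Q) = 1/(143 + 2*Q**2) (D(Q) = 1/(2*Q**2 + 143) = 1/(143 + 2*Q**2))
(D(-113) + 22435)*((84*(-41) + 108) + U(-27)) = (1/(143 + 2*(-113)**2) + 22435)*((84*(-41) + 108) - 72) = (1/(143 + 2*12769) + 22435)*((-3444 + 108) - 72) = (1/(143 + 25538) + 22435)*(-3336 - 72) = (1/25681 + 22435)*(-3408) = (576153236/25681)*(-3408) = -1963530228288/25681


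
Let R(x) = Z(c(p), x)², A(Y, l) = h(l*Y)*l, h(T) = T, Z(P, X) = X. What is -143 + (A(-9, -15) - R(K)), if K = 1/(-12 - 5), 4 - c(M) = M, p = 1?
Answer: -626553/289 ≈ -2168.0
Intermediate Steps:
c(M) = 4 - M
K = -1/17 (K = 1/(-17) = -1/17 ≈ -0.058824)
A(Y, l) = Y*l² (A(Y, l) = (l*Y)*l = (Y*l)*l = Y*l²)
R(x) = x²
-143 + (A(-9, -15) - R(K)) = -143 + (-9*(-15)² - (-1/17)²) = -143 + (-9*225 - 1*1/289) = -143 + (-2025 - 1/289) = -143 - 585226/289 = -626553/289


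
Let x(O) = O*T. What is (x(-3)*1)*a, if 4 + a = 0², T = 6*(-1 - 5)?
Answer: -432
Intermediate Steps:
T = -36 (T = 6*(-6) = -36)
x(O) = -36*O (x(O) = O*(-36) = -36*O)
a = -4 (a = -4 + 0² = -4 + 0 = -4)
(x(-3)*1)*a = (-36*(-3)*1)*(-4) = (108*1)*(-4) = 108*(-4) = -432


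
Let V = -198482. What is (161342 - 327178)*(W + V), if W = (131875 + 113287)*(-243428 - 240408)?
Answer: 19671200968138104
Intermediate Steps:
W = -118618201432 (W = 245162*(-483836) = -118618201432)
(161342 - 327178)*(W + V) = (161342 - 327178)*(-118618201432 - 198482) = -165836*(-118618399914) = 19671200968138104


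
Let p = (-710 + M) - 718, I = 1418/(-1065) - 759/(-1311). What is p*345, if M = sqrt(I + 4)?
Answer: -492660 + 23*sqrt(1329702555)/1349 ≈ -4.9204e+5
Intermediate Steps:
I = -15227/20235 (I = 1418*(-1/1065) - 759*(-1/1311) = -1418/1065 + 11/19 = -15227/20235 ≈ -0.75251)
M = sqrt(1329702555)/20235 (M = sqrt(-15227/20235 + 4) = sqrt(65713/20235) = sqrt(1329702555)/20235 ≈ 1.8021)
p = -1428 + sqrt(1329702555)/20235 (p = (-710 + sqrt(1329702555)/20235) - 718 = -1428 + sqrt(1329702555)/20235 ≈ -1426.2)
p*345 = (-1428 + sqrt(1329702555)/20235)*345 = -492660 + 23*sqrt(1329702555)/1349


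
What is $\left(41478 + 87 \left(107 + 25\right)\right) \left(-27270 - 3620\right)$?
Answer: $-1635996180$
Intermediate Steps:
$\left(41478 + 87 \left(107 + 25\right)\right) \left(-27270 - 3620\right) = \left(41478 + 87 \cdot 132\right) \left(-30890\right) = \left(41478 + 11484\right) \left(-30890\right) = 52962 \left(-30890\right) = -1635996180$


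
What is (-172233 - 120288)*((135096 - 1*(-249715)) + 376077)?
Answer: -222575718648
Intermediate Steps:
(-172233 - 120288)*((135096 - 1*(-249715)) + 376077) = -292521*((135096 + 249715) + 376077) = -292521*(384811 + 376077) = -292521*760888 = -222575718648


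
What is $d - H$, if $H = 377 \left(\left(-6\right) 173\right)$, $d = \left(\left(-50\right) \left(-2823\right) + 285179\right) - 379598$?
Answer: $438057$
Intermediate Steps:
$d = 46731$ ($d = \left(141150 + 285179\right) - 379598 = 426329 - 379598 = 46731$)
$H = -391326$ ($H = 377 \left(-1038\right) = -391326$)
$d - H = 46731 - -391326 = 46731 + 391326 = 438057$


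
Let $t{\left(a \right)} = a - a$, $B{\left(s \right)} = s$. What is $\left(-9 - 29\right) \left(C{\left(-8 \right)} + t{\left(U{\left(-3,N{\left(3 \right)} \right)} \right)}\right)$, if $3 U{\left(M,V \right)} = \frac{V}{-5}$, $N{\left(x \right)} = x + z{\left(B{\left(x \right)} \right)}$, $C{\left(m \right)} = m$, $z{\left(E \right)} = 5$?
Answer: $304$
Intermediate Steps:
$N{\left(x \right)} = 5 + x$ ($N{\left(x \right)} = x + 5 = 5 + x$)
$U{\left(M,V \right)} = - \frac{V}{15}$ ($U{\left(M,V \right)} = \frac{V \frac{1}{-5}}{3} = \frac{V \left(- \frac{1}{5}\right)}{3} = \frac{\left(- \frac{1}{5}\right) V}{3} = - \frac{V}{15}$)
$t{\left(a \right)} = 0$
$\left(-9 - 29\right) \left(C{\left(-8 \right)} + t{\left(U{\left(-3,N{\left(3 \right)} \right)} \right)}\right) = \left(-9 - 29\right) \left(-8 + 0\right) = \left(-38\right) \left(-8\right) = 304$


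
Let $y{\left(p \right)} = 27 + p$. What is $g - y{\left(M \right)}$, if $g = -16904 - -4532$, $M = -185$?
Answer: $-12214$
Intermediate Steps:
$g = -12372$ ($g = -16904 + 4532 = -12372$)
$g - y{\left(M \right)} = -12372 - \left(27 - 185\right) = -12372 - -158 = -12372 + 158 = -12214$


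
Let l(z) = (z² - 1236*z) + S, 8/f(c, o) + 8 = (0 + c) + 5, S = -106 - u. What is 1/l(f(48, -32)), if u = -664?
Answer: 2025/685054 ≈ 0.0029560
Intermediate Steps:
S = 558 (S = -106 - 1*(-664) = -106 + 664 = 558)
f(c, o) = 8/(-3 + c) (f(c, o) = 8/(-8 + ((0 + c) + 5)) = 8/(-8 + (c + 5)) = 8/(-8 + (5 + c)) = 8/(-3 + c))
l(z) = 558 + z² - 1236*z (l(z) = (z² - 1236*z) + 558 = 558 + z² - 1236*z)
1/l(f(48, -32)) = 1/(558 + (8/(-3 + 48))² - 9888/(-3 + 48)) = 1/(558 + (8/45)² - 9888/45) = 1/(558 + (8*(1/45))² - 9888/45) = 1/(558 + (8/45)² - 1236*8/45) = 1/(558 + 64/2025 - 3296/15) = 1/(685054/2025) = 2025/685054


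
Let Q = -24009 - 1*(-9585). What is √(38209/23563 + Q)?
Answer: I*√8007520394189/23563 ≈ 120.09*I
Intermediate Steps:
Q = -14424 (Q = -24009 + 9585 = -14424)
√(38209/23563 + Q) = √(38209/23563 - 14424) = √(-339834503/23563) = I*√8007520394189/23563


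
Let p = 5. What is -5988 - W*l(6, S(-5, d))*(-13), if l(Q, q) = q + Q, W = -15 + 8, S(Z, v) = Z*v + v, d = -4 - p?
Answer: -9810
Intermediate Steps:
d = -9 (d = -4 - 1*5 = -4 - 5 = -9)
S(Z, v) = v + Z*v
W = -7
l(Q, q) = Q + q
-5988 - W*l(6, S(-5, d))*(-13) = -5988 - (-7*(6 - 9*(1 - 5)))*(-13) = -5988 - (-7*(6 - 9*(-4)))*(-13) = -5988 - (-7*(6 + 36))*(-13) = -5988 - (-7*42)*(-13) = -5988 - (-294)*(-13) = -5988 - 1*3822 = -5988 - 3822 = -9810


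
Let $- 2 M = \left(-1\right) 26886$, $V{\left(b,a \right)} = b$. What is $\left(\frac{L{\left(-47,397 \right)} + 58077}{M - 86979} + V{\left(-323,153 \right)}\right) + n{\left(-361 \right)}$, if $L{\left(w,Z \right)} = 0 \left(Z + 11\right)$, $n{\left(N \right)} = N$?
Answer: $- \frac{16785567}{24512} \approx -684.79$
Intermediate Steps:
$L{\left(w,Z \right)} = 0$ ($L{\left(w,Z \right)} = 0 \left(11 + Z\right) = 0$)
$M = 13443$ ($M = - \frac{\left(-1\right) 26886}{2} = \left(- \frac{1}{2}\right) \left(-26886\right) = 13443$)
$\left(\frac{L{\left(-47,397 \right)} + 58077}{M - 86979} + V{\left(-323,153 \right)}\right) + n{\left(-361 \right)} = \left(\frac{0 + 58077}{13443 - 86979} - 323\right) - 361 = \left(\frac{58077}{-73536} - 323\right) - 361 = \left(58077 \left(- \frac{1}{73536}\right) - 323\right) - 361 = \left(- \frac{19359}{24512} - 323\right) - 361 = - \frac{7936735}{24512} - 361 = - \frac{16785567}{24512}$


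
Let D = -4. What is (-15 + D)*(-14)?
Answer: 266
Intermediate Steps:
(-15 + D)*(-14) = (-15 - 4)*(-14) = -19*(-14) = 266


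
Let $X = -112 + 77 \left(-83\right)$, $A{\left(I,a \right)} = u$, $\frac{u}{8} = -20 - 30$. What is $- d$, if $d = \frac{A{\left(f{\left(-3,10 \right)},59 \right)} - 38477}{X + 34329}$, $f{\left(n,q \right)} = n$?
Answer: $\frac{38877}{27826} \approx 1.3971$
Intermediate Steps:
$u = -400$ ($u = 8 \left(-20 - 30\right) = 8 \left(-50\right) = -400$)
$A{\left(I,a \right)} = -400$
$X = -6503$ ($X = -112 - 6391 = -6503$)
$d = - \frac{38877}{27826}$ ($d = \frac{-400 - 38477}{-6503 + 34329} = - \frac{38877}{27826} \approx -1.3971$)
$- d = \left(-1\right) \left(- \frac{38877}{27826}\right) = \frac{38877}{27826}$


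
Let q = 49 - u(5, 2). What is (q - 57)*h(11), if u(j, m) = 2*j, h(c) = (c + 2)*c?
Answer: -2574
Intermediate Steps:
h(c) = c*(2 + c) (h(c) = (2 + c)*c = c*(2 + c))
q = 39 (q = 49 - 2*5 = 49 - 1*10 = 49 - 10 = 39)
(q - 57)*h(11) = (39 - 57)*(11*(2 + 11)) = -198*13 = -18*143 = -2574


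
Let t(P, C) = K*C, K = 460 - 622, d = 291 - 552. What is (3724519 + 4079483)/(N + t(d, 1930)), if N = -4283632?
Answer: -3902001/2298146 ≈ -1.6979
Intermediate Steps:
d = -261
K = -162
t(P, C) = -162*C
(3724519 + 4079483)/(N + t(d, 1930)) = (3724519 + 4079483)/(-4283632 - 162*1930) = 7804002/(-4283632 - 312660) = 7804002/(-4596292) = 7804002*(-1/4596292) = -3902001/2298146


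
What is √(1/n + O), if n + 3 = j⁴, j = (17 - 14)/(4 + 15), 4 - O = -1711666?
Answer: √261523848102239958/390882 ≈ 1308.3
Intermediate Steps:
O = 1711670 (O = 4 - 1*(-1711666) = 4 + 1711666 = 1711670)
j = 3/19 ≈ 0.15789
n = -390882/130321 (n = -3 + (3/19)⁴ = -3 + 81/130321 = -390882/130321 ≈ -2.9994)
√(1/n + O) = √(1/(-390882/130321) + 1711670) = √(-130321/390882 + 1711670) = √(669060862619/390882) = √261523848102239958/390882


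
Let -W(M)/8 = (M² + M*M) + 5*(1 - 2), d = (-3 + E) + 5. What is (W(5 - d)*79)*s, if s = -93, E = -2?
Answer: 2644920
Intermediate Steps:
d = 0 (d = (-3 - 2) + 5 = -5 + 5 = 0)
W(M) = 40 - 16*M² (W(M) = -8*((M² + M*M) + 5*(1 - 2)) = -8*((M² + M²) + 5*(-1)) = -8*(2*M² - 5) = -8*(-5 + 2*M²) = 40 - 16*M²)
(W(5 - d)*79)*s = ((40 - 16*(5 - 1*0)²)*79)*(-93) = ((40 - 16*(5 + 0)²)*79)*(-93) = ((40 - 16*5²)*79)*(-93) = ((40 - 16*25)*79)*(-93) = ((40 - 400)*79)*(-93) = -360*79*(-93) = -28440*(-93) = 2644920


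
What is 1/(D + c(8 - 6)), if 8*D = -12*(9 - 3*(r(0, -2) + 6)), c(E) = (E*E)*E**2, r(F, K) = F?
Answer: 2/59 ≈ 0.033898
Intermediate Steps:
c(E) = E**4 (c(E) = E**2*E**2 = E**4)
D = 27/2 (D = (-12*(9 - 3*(0 + 6)))/8 = (-12*(9 - 3*6))/8 = (-12*(9 - 18))/8 = (-12*(-9))/8 = (1/8)*108 = 27/2 ≈ 13.500)
1/(D + c(8 - 6)) = 1/(27/2 + (8 - 6)**4) = 1/(27/2 + 2**4) = 1/(27/2 + 16) = 1/(59/2) = 2/59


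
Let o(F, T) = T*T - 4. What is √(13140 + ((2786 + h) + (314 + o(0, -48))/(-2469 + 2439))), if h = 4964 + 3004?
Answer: √5356545/15 ≈ 154.29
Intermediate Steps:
o(F, T) = -4 + T² (o(F, T) = T² - 4 = -4 + T²)
h = 7968
√(13140 + ((2786 + h) + (314 + o(0, -48))/(-2469 + 2439))) = √(13140 + ((2786 + 7968) + (314 + (-4 + (-48)²))/(-2469 + 2439))) = √(13140 + (10754 + (314 + (-4 + 2304))/(-30))) = √(13140 + (10754 + (314 + 2300)*(-1/30))) = √(13140 + (10754 + 2614*(-1/30))) = √(13140 + (10754 - 1307/15)) = √(13140 + 160003/15) = √(357103/15) = √5356545/15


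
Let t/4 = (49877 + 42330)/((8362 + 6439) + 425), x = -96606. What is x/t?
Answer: -15988293/4009 ≈ -3988.1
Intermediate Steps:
t = 8018/331 (t = 4*((49877 + 42330)/((8362 + 6439) + 425)) = 4*(92207/(14801 + 425)) = 4*(92207/15226) = 4*(92207*(1/15226)) = 4*(4009/662) = 8018/331 ≈ 24.224)
x/t = -96606/8018/331 = -96606*331/8018 = -15988293/4009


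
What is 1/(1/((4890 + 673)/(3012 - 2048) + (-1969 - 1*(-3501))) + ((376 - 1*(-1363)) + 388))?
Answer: 1482411/3153089161 ≈ 0.00047015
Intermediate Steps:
1/(1/((4890 + 673)/(3012 - 2048) + (-1969 - 1*(-3501))) + ((376 - 1*(-1363)) + 388)) = 1/(1/(5563/964 + (-1969 + 3501)) + ((376 + 1363) + 388)) = 1/(1/(5563*(1/964) + 1532) + (1739 + 388)) = 1/(1/(5563/964 + 1532) + 2127) = 1/(1/(1482411/964) + 2127) = 1/(964/1482411 + 2127) = 1/(3153089161/1482411) = 1482411/3153089161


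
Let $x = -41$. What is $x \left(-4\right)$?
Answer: $164$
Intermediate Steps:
$x \left(-4\right) = \left(-41\right) \left(-4\right) = 164$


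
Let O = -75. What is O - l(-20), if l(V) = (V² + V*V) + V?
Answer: -855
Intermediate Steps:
l(V) = V + 2*V² (l(V) = (V² + V²) + V = 2*V² + V = V + 2*V²)
O - l(-20) = -75 - (-20)*(1 + 2*(-20)) = -75 - (-20)*(1 - 40) = -75 - (-20)*(-39) = -75 - 1*780 = -75 - 780 = -855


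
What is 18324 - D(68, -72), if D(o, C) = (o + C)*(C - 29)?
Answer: 17920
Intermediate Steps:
D(o, C) = (-29 + C)*(C + o) (D(o, C) = (C + o)*(-29 + C) = (-29 + C)*(C + o))
18324 - D(68, -72) = 18324 - ((-72)² - 29*(-72) - 29*68 - 72*68) = 18324 - (5184 + 2088 - 1972 - 4896) = 18324 - 1*404 = 18324 - 404 = 17920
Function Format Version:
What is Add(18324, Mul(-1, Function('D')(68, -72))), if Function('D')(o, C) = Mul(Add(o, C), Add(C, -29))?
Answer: 17920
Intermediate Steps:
Function('D')(o, C) = Mul(Add(-29, C), Add(C, o)) (Function('D')(o, C) = Mul(Add(C, o), Add(-29, C)) = Mul(Add(-29, C), Add(C, o)))
Add(18324, Mul(-1, Function('D')(68, -72))) = Add(18324, Mul(-1, Add(Pow(-72, 2), Mul(-29, -72), Mul(-29, 68), Mul(-72, 68)))) = Add(18324, Mul(-1, Add(5184, 2088, -1972, -4896))) = Add(18324, Mul(-1, 404)) = Add(18324, -404) = 17920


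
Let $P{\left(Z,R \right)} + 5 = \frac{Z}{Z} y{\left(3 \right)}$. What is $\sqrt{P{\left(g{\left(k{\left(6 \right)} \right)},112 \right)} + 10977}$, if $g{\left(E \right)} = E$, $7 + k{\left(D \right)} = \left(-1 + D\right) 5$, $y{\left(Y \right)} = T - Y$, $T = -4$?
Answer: $\sqrt{10965} \approx 104.71$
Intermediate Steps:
$y{\left(Y \right)} = -4 - Y$
$k{\left(D \right)} = -12 + 5 D$ ($k{\left(D \right)} = -7 + \left(-1 + D\right) 5 = -7 + \left(-5 + 5 D\right) = -12 + 5 D$)
$P{\left(Z,R \right)} = -12$ ($P{\left(Z,R \right)} = -5 + \frac{Z}{Z} \left(-4 - 3\right) = -5 + 1 \left(-4 - 3\right) = -5 + 1 \left(-7\right) = -5 - 7 = -12$)
$\sqrt{P{\left(g{\left(k{\left(6 \right)} \right)},112 \right)} + 10977} = \sqrt{-12 + 10977} = \sqrt{10965}$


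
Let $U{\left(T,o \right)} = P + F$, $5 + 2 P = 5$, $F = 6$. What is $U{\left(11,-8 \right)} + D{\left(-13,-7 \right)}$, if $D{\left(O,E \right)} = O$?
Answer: $-7$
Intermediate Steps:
$P = 0$ ($P = - \frac{5}{2} + \frac{1}{2} \cdot 5 = - \frac{5}{2} + \frac{5}{2} = 0$)
$U{\left(T,o \right)} = 6$ ($U{\left(T,o \right)} = 0 + 6 = 6$)
$U{\left(11,-8 \right)} + D{\left(-13,-7 \right)} = 6 - 13 = -7$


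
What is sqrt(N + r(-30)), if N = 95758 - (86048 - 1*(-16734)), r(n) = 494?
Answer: I*sqrt(6530) ≈ 80.808*I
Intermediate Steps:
N = -7024 (N = 95758 - (86048 + 16734) = 95758 - 1*102782 = 95758 - 102782 = -7024)
sqrt(N + r(-30)) = sqrt(-7024 + 494) = sqrt(-6530) = I*sqrt(6530)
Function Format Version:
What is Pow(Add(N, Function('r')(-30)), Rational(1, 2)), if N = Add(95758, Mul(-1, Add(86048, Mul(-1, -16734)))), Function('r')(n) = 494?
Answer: Mul(I, Pow(6530, Rational(1, 2))) ≈ Mul(80.808, I)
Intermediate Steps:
N = -7024 (N = Add(95758, Mul(-1, Add(86048, 16734))) = Add(95758, Mul(-1, 102782)) = Add(95758, -102782) = -7024)
Pow(Add(N, Function('r')(-30)), Rational(1, 2)) = Pow(Add(-7024, 494), Rational(1, 2)) = Pow(-6530, Rational(1, 2)) = Mul(I, Pow(6530, Rational(1, 2)))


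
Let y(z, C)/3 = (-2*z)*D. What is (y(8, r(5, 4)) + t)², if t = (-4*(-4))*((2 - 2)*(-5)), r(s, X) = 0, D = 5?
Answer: 57600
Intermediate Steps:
y(z, C) = -30*z (y(z, C) = 3*(-2*z*5) = 3*(-10*z) = -30*z)
t = 0 (t = 16*(0*(-5)) = 16*0 = 0)
(y(8, r(5, 4)) + t)² = (-30*8 + 0)² = (-240 + 0)² = (-240)² = 57600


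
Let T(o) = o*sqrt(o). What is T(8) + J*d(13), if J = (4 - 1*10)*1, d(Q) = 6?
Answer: -36 + 16*sqrt(2) ≈ -13.373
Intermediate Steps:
T(o) = o**(3/2)
J = -6 (J = (4 - 10)*1 = -6*1 = -6)
T(8) + J*d(13) = 8**(3/2) - 6*6 = 16*sqrt(2) - 36 = -36 + 16*sqrt(2)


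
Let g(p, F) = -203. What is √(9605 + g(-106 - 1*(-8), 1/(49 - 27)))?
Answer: √9402 ≈ 96.964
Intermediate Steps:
√(9605 + g(-106 - 1*(-8), 1/(49 - 27))) = √(9605 - 203) = √9402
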